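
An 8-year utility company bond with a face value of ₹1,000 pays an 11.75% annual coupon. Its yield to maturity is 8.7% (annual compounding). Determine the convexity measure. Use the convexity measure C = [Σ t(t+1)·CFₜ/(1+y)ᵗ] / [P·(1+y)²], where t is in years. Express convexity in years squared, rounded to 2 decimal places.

With y = 0.087:
  t   CF        PV=CF/(1+0.087)^t    t·PV        t(t+1)·PV
  1       117.50       108.0957       108.0957         216.1914
  2       117.50        99.4440       198.8881         596.6643
  3       117.50        91.4849       274.4546       1,097.8183
  4       117.50        84.1627       336.6508       1,683.2541
  5       117.50        77.4266       387.1330       2,322.7978
  6       117.50        71.2296       427.3777       2,991.6439
  7       117.50        65.5286       458.7004       3,669.6030
  8     1,117.50       573.3386     4,586.7088      41,280.3790
  Σ                  1,170.7107     6,778.0090      53,858.3517
P = 1,170.7107.
Convexity = Σ t(t+1)·PV / [P·(1+y)²] = 53,858.3517 / (1,170.7107 × 1.181569) = 38.93538.

38.94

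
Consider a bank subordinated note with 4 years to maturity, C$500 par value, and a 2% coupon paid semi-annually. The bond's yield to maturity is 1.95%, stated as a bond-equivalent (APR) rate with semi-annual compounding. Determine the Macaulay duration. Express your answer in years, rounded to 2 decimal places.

Periodic yield y = 0.00975. Discount each cash flow and weight by its period:
  t   CF        PV=CF/(1+0.00975)^t    t·PV
  1         5.00         4.9517         4.9517
  2         5.00         4.9039         9.8078
  3         5.00         4.8566        14.5697
  4         5.00         4.8097        19.2386
  5         5.00         4.7632        23.8161
  6         5.00         4.7172        28.3034
  7         5.00         4.6717        32.7018
  8       505.00       467.2835     3,738.2683
  Σ                    500.9575     3,871.6574
Price P = Σ PV = 500.9575.
Macaulay duration = Σ(t·PV) / P = 3,871.6574 / 500.9575 = 7.72851 half-year periods.
In years: 7.72851 / 2 = 3.86426 years.

3.86 years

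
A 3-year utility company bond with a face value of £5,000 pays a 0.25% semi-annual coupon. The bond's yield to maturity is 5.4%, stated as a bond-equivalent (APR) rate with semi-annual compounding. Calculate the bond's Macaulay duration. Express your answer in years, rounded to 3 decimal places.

2.990 years

Periodic yield y = 0.027. Discount each cash flow and weight by its period:
  t   CF        PV=CF/(1+0.027)^t    t·PV
  1         6.25         6.0857         6.0857
  2         6.25         5.9257        11.8514
  3         6.25         5.7699        17.3097
  4         6.25         5.6182        22.4729
  5         6.25         5.4705        27.3525
  6     5,006.25     4,266.6780    25,600.0682
  Σ                  4,295.5480    25,685.1404
Price P = Σ PV = 4,295.5480.
Macaulay duration = Σ(t·PV) / P = 25,685.1404 / 4,295.5480 = 5.97948 half-year periods.
In years: 5.97948 / 2 = 2.98974 years.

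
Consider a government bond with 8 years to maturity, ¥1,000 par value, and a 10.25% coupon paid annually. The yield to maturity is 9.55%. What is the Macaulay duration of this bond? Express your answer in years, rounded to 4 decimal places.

5.8713 years

Periodic yield y = 0.0955. Discount each cash flow and weight by its year:
  t   CF        PV=CF/(1+0.0955)^t    t·PV
  1       102.50        93.5646        93.5646
  2       102.50        85.4081       170.8162
  3       102.50        77.9627       233.8880
  4       102.50        71.1663       284.6652
  5       102.50        64.9624       324.8119
  6       102.50        59.2993       355.7958
  7       102.50        54.1299       378.9093
  8     1,102.50       531.4710     4,251.7677
  Σ                  1,037.9642     6,094.2187
Price P = Σ PV = 1,037.9642.
Macaulay duration = Σ(t·PV) / P = 6,094.2187 / 1,037.9642 = 5.87132 years.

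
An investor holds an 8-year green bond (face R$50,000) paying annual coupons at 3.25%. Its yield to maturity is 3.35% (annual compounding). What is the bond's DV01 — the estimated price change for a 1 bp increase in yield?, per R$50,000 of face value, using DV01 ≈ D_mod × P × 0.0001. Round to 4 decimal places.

R$34.4412

Periodic yield y = 0.0335.
  t   CF        PV=CF/(1+0.0335)^t    t·PV
  1     1,625.00     1,572.3270     1,572.3270
  2     1,625.00     1,521.3614     3,042.7229
  3     1,625.00     1,472.0478     4,416.1435
  4     1,625.00     1,424.3327     5,697.3308
  5     1,625.00     1,378.1642     6,890.8209
  6     1,625.00     1,333.4922     8,000.9532
  7     1,625.00     1,290.2682     9,031.8775
  8    51,625.00    39,662.1467   317,297.1739
  Σ                 49,654.1403   355,949.3497
P = 49,654.1403; D_Mac = 7.16857 yrs; D_mod = 6.93621 yrs.
DV01 ≈ 6.93621 × 49,654.1403 × 0.0001 = 34.441156.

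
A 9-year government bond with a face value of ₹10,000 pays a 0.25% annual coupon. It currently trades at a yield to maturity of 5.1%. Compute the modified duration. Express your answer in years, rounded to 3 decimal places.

Periodic yield y = 0.051. First find Macaulay duration:
  t   CF        PV=CF/(1+0.051)^t    t·PV
  1        25.00        23.7869        23.7869
  2        25.00        22.6326        45.2652
  3        25.00        21.5344        64.6031
  4        25.00        20.4894        81.9576
  5        25.00        19.4951        97.4757
  6        25.00        18.5491       111.2948
  7        25.00        17.6490       123.5433
  8        25.00        16.7926       134.3409
  9    10,025.00     6,407.0769    57,663.6922
  Σ                  6,568.0061    58,345.9596
P = 6,568.0061; Macaulay duration = 58,345.9596 / 6,568.0061 = 8.88336 years.
Modified duration = D_Mac / (1 + y) = 8.88336 / 1.051 = 8.45229 years.

8.452 years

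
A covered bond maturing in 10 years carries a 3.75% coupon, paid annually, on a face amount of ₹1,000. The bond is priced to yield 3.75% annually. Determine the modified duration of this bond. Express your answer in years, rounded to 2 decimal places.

Periodic yield y = 0.0375. First find Macaulay duration:
  t   CF        PV=CF/(1+0.0375)^t    t·PV
  1        37.50        36.1446        36.1446
  2        37.50        34.8381        69.6763
  3        37.50        33.5789       100.7368
  4        37.50        32.3652       129.4610
  5        37.50        31.1954       155.9771
  6        37.50        30.0679       180.4072
  7        37.50        28.9811       202.8675
  8        37.50        27.9336       223.4686
  9        37.50        26.9239       242.3153
  10    1,037.50       717.9712     7,179.7125
  Σ                  1,000.0000     8,520.7668
P = 1,000.0000; Macaulay duration = 8,520.7668 / 1,000.0000 = 8.52077 years.
Modified duration = D_Mac / (1 + y) = 8.52077 / 1.0375 = 8.21279 years.

8.21 years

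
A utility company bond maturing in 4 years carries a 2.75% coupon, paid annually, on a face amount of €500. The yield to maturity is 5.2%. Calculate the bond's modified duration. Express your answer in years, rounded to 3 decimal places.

Periodic yield y = 0.052. First find Macaulay duration:
  t   CF        PV=CF/(1+0.052)^t    t·PV
  1        13.75        13.0703        13.0703
  2        13.75        12.4243        24.8486
  3        13.75        11.8102        35.4305
  4       513.75       419.4584     1,677.8335
  Σ                    456.7632     1,751.1829
P = 456.7632; Macaulay duration = 1,751.1829 / 456.7632 = 3.83390 years.
Modified duration = D_Mac / (1 + y) = 3.83390 / 1.052 = 3.64439 years.

3.644 years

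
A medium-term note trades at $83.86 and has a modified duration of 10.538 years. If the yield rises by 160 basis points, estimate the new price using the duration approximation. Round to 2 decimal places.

Duration approximation: ΔP/P ≈ -D_mod · Δy = -10.538 × (+0.016) = -0.168608.
New price ≈ 83.86 × (1 - 0.168608) = 69.72053312.

$69.72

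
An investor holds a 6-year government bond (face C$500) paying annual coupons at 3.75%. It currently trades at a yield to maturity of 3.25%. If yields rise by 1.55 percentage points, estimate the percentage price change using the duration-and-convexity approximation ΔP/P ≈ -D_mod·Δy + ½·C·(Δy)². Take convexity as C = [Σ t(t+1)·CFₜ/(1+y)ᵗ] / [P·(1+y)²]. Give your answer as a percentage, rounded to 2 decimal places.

With y = 0.0325:
  t   CF        PV=CF/(1+0.0325)^t    t·PV        t(t+1)·PV
  1        18.75        18.1598        18.1598          36.3196
  2        18.75        17.5882        35.1764         105.5291
  3        18.75        17.0346        51.1037         204.4148
  4        18.75        16.4984        65.9935         329.9674
  5        18.75        15.9791        79.8953         479.3715
  6       518.75       428.1715     2,569.0289      17,983.2026
  Σ                    513.4315     2,819.3576      19,138.8051
P = 513.4315; D_Mac = 5.49121 yrs; D_mod = 5.31836 yrs; C = 34.96650.
Duration effect: -5.31836 × (+0.0155) = -0.082435
Convexity effect: 0.5 × 34.96650 × (0.0155)² = +0.0042004
ΔP/P ≈ -0.082435 + 0.0042004 = -0.078234 = -7.8234%.

-7.82%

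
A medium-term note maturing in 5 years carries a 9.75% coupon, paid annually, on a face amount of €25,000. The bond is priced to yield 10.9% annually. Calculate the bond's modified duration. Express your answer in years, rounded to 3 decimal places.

3.758 years

Periodic yield y = 0.109. First find Macaulay duration:
  t   CF        PV=CF/(1+0.109)^t    t·PV
  1     2,437.50     2,197.9261     2,197.9261
  2     2,437.50     1,981.8991     3,963.7981
  3     2,437.50     1,787.1047     5,361.3140
  4     2,437.50     1,611.4560     6,445.8238
  5    27,437.50    16,356.3655    81,781.8275
  Σ                 23,934.7512    99,750.6895
P = 23,934.7512; Macaulay duration = 99,750.6895 / 23,934.7512 = 4.16761 years.
Modified duration = D_Mac / (1 + y) = 4.16761 / 1.109 = 3.75799 years.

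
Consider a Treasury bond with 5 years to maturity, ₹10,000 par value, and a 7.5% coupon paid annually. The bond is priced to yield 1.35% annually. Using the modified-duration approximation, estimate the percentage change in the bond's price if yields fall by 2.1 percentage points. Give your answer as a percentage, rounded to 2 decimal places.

+9.19%

Periodic yield y = 0.0135. Modified duration first:
  t   CF        PV=CF/(1+0.0135)^t    t·PV
  1       750.00       740.0099       740.0099
  2       750.00       730.1528     1,460.3056
  3       750.00       720.4270     2,161.2811
  4       750.00       710.8308     2,843.3233
  5    10,750.00    10,052.8615    50,264.3075
  Σ                 12,954.2820    57,469.2274
P = 12,954.2820; D_Mac = 4.43631 yrs; D_mod = 4.43631/(1+0.0135) = 4.37722 yrs.
ΔP/P ≈ -D_mod · Δy = -4.37722 × (-0.021) = +0.091922 = +9.1922%.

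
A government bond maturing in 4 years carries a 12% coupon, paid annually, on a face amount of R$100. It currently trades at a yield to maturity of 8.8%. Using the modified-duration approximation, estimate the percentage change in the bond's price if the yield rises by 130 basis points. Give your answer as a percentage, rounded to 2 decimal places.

-4.10%

Periodic yield y = 0.088. Modified duration first:
  t   CF        PV=CF/(1+0.088)^t    t·PV
  1        12.00        11.0294        11.0294
  2        12.00        10.1373        20.2747
  3        12.00         9.3174        27.9522
  4       112.00        79.9286       319.7146
  Σ                    110.4128       378.9708
P = 110.4128; D_Mac = 3.43231 yrs; D_mod = 3.43231/(1+0.088) = 3.15470 yrs.
ΔP/P ≈ -D_mod · Δy = -3.15470 × (+0.013) = -0.041011 = -4.1011%.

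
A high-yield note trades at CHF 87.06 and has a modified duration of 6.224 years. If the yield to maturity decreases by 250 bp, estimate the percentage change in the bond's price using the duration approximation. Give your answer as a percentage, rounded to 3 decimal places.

+15.560%

Duration approximation: ΔP/P ≈ -D_mod · Δy = -6.224 × (-0.025) = +0.155600.
As a percentage: +15.5600%.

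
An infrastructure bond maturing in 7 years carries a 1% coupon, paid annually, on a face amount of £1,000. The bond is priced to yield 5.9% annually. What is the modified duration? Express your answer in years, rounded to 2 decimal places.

Periodic yield y = 0.059. First find Macaulay duration:
  t   CF        PV=CF/(1+0.059)^t    t·PV
  1        10.00         9.4429         9.4429
  2        10.00         8.9168        17.8336
  3        10.00         8.4200        25.2600
  4        10.00         7.9509        31.8036
  5        10.00         7.5079        37.5396
  6        10.00         7.0896        42.5378
  7     1,010.00       676.1603     4,733.1219
  Σ                    725.4884     4,897.5395
P = 725.4884; Macaulay duration = 4,897.5395 / 725.4884 = 6.75068 years.
Modified duration = D_Mac / (1 + y) = 6.75068 / 1.059 = 6.37458 years.

6.37 years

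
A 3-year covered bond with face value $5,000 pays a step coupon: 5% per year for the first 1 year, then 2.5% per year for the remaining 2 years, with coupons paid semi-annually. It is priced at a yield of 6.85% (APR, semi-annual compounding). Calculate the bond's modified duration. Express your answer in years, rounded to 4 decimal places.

2.7512 years

Periodic yield y = 0.03425. First find Macaulay duration:
  t   CF        PV=CF/(1+0.03425)^t    t·PV
  1       125.00       120.8605       120.8605
  2       125.00       116.8581       233.7163
  3        62.50        56.4941       169.4824
  4        62.50        54.6233       218.4932
  5        62.50        52.8144       264.0720
  6     5,062.50     4,136.2984    24,817.7902
  Σ                  4,537.9489    25,824.4146
P = 4,537.9489; Macaulay duration = 25,824.4146 / 4,537.9489 = 5.69077 half-year periods = 2.84538 years.
Modified duration = D_Mac / (1 + y) = 2.84538 / 1.03425 = 2.75116 years.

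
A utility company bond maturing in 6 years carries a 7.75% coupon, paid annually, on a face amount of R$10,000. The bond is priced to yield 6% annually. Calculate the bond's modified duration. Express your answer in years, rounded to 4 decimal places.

Periodic yield y = 0.06. First find Macaulay duration:
  t   CF        PV=CF/(1+0.06)^t    t·PV
  1       775.00       731.1321       731.1321
  2       775.00       689.7472     1,379.4945
  3       775.00       650.7049     1,952.1148
  4       775.00       613.8726     2,455.4904
  5       775.00       579.1251     2,895.6254
  6    10,775.00     7,595.9498    45,575.6989
  Σ                 10,860.5318    54,989.5561
P = 10,860.5318; Macaulay duration = 54,989.5561 / 10,860.5318 = 5.06325 years.
Modified duration = D_Mac / (1 + y) = 5.06325 / 1.06 = 4.77665 years.

4.7766 years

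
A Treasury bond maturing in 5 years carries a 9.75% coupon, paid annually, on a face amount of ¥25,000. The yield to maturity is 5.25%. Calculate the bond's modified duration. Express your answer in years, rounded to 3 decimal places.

Periodic yield y = 0.0525. First find Macaulay duration:
  t   CF        PV=CF/(1+0.0525)^t    t·PV
  1     2,437.50     2,315.9145     2,315.9145
  2     2,437.50     2,200.3938     4,400.7876
  3     2,437.50     2,090.6355     6,271.9064
  4     2,437.50     1,986.3520     7,945.4079
  5    27,437.50    21,243.8886   106,219.4429
  Σ                 29,837.1843   127,153.4593
P = 29,837.1843; Macaulay duration = 127,153.4593 / 29,837.1843 = 4.26158 years.
Modified duration = D_Mac / (1 + y) = 4.26158 / 1.0525 = 4.04900 years.

4.049 years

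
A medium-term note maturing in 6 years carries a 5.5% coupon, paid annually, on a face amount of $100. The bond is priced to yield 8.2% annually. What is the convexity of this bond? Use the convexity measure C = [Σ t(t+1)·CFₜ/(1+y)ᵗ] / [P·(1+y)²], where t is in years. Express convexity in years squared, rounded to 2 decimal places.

29.68

With y = 0.082:
  t   CF        PV=CF/(1+0.082)^t    t·PV        t(t+1)·PV
  1         5.50         5.0832         5.0832          10.1664
  2         5.50         4.6979         9.3959          28.1877
  3         5.50         4.3419        13.0257          52.1029
  4         5.50         4.0129        16.0514          80.2571
  5         5.50         3.7087        18.5437         111.2622
  6       105.50        65.7490       394.4938       2,761.4564
  Σ                     87.5936       456.5937       3,043.4327
P = 87.5936.
Convexity = Σ t(t+1)·PV / [P·(1+y)²] = 3,043.4327 / (87.5936 × 1.170724) = 29.67815.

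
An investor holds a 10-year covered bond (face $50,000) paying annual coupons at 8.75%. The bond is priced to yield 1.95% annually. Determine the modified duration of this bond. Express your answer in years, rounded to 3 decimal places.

Periodic yield y = 0.0195. First find Macaulay duration:
  t   CF        PV=CF/(1+0.0195)^t    t·PV
  1     4,375.00     4,291.3193     4,291.3193
  2     4,375.00     4,209.2391     8,418.4782
  3     4,375.00     4,128.7289    12,386.1867
  4     4,375.00     4,049.7586    16,199.0344
  5     4,375.00     3,972.2988    19,861.4939
  6     4,375.00     3,896.3205    23,377.9232
  7     4,375.00     3,821.7955    26,752.5686
  8     4,375.00     3,748.6959    29,989.5676
  9     4,375.00     3,676.9946    33,092.9510
  10   54,375.00    44,825.6885   448,256.8850
  Σ                 80,620.8397   622,626.4078
P = 80,620.8397; Macaulay duration = 622,626.4078 / 80,620.8397 = 7.72290 years.
Modified duration = D_Mac / (1 + y) = 7.72290 / 1.0195 = 7.57518 years.

7.575 years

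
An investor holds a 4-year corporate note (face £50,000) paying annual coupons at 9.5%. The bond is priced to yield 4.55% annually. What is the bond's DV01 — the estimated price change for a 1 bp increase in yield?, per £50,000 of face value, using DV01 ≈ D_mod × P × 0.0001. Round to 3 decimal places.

Periodic yield y = 0.0455.
  t   CF        PV=CF/(1+0.0455)^t    t·PV
  1     4,750.00     4,543.2807     4,543.2807
  2     4,750.00     4,345.5578     8,691.1157
  3     4,750.00     4,156.4398    12,469.3195
  4    54,750.00    45,823.4702   183,293.8807
  Σ                 58,868.7486   208,997.5966
P = 58,868.7486; D_Mac = 3.55023 yrs; D_mod = 3.39572 yrs.
DV01 ≈ 3.39572 × 58,868.7486 × 0.0001 = 19.990205.

£19.990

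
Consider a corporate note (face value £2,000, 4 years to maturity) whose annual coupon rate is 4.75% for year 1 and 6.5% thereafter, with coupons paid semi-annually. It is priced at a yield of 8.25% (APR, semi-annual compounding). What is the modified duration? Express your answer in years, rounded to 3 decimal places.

Periodic yield y = 0.04125. First find Macaulay duration:
  t   CF        PV=CF/(1+0.04125)^t    t·PV
  1        47.50        45.6182        45.6182
  2        47.50        43.8110        87.6221
  3        65.00        57.5769       172.7307
  4        65.00        55.2959       221.1838
  5        65.00        53.1054       265.5268
  6        65.00        51.0015       306.0092
  7        65.00        48.9811       342.8675
  8     2,065.00     1,494.4450    11,955.5601
  Σ                  1,849.8351    13,397.1184
P = 1,849.8351; Macaulay duration = 13,397.1184 / 1,849.8351 = 7.24233 half-year periods = 3.62117 years.
Modified duration = D_Mac / (1 + y) = 3.62117 / 1.04125 = 3.47771 years.

3.478 years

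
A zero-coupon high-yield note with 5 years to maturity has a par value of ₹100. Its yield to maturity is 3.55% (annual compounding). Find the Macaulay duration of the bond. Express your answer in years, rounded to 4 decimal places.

A zero-coupon bond has a single cash flow at maturity, so its Macaulay duration equals its maturity: 5 years.

5.0000 years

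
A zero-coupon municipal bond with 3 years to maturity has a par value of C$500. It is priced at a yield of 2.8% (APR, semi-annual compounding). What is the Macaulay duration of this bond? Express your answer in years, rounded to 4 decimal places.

A zero-coupon bond has a single cash flow at maturity, so its Macaulay duration equals its maturity: 3 years.
(Equivalently: 6 semi-annual periods ÷ 2 = 3 years.)

3.0000 years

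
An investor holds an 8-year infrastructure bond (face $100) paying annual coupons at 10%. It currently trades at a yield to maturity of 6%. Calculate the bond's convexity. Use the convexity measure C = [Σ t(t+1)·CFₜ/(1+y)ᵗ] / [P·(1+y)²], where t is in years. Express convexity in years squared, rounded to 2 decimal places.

With y = 0.06:
  t   CF        PV=CF/(1+0.06)^t    t·PV        t(t+1)·PV
  1        10.00         9.4340         9.4340          18.8679
  2        10.00         8.9000        17.7999          53.3998
  3        10.00         8.3962        25.1886         100.7543
  4        10.00         7.9209        31.6837         158.4187
  5        10.00         7.4726        37.3629         224.1775
  6        10.00         7.0496        42.2976         296.0834
  7        10.00         6.6506        46.5540         372.4320
  8       110.00        69.0154       552.1229       4,969.1060
  Σ                    124.8392       762.4436       6,193.2396
P = 124.8392.
Convexity = Σ t(t+1)·PV / [P·(1+y)²] = 6,193.2396 / (124.8392 × 1.123600) = 44.15250.

44.15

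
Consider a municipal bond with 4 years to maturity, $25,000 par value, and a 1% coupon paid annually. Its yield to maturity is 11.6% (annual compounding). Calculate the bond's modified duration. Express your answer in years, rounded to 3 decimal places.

Periodic yield y = 0.116. First find Macaulay duration:
  t   CF        PV=CF/(1+0.116)^t    t·PV
  1       250.00       224.0143       224.0143
  2       250.00       200.7297       401.4594
  3       250.00       179.8653       539.5959
  4    25,250.00    16,278.1334    65,112.5337
  Σ                 16,882.7428    66,277.6034
P = 16,882.7428; Macaulay duration = 66,277.6034 / 16,882.7428 = 3.92576 years.
Modified duration = D_Mac / (1 + y) = 3.92576 / 1.116 = 3.51771 years.

3.518 years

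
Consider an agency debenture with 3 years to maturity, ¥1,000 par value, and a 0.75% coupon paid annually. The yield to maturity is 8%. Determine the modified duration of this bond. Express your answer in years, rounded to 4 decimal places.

2.7546 years

Periodic yield y = 0.08. First find Macaulay duration:
  t   CF        PV=CF/(1+0.08)^t    t·PV
  1         7.50         6.9444         6.9444
  2         7.50         6.4300        12.8601
  3     1,007.50       799.7860     2,399.3579
  Σ                    813.1605     2,419.1625
P = 813.1605; Macaulay duration = 2,419.1625 / 813.1605 = 2.97501 years.
Modified duration = D_Mac / (1 + y) = 2.97501 / 1.08 = 2.75464 years.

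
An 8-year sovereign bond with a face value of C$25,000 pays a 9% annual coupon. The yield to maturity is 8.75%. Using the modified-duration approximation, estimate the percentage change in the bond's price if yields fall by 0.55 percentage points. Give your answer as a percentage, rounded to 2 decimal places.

+3.06%

Periodic yield y = 0.0875. Modified duration first:
  t   CF        PV=CF/(1+0.0875)^t    t·PV
  1     2,250.00     2,068.9655     2,068.9655
  2     2,250.00     1,902.4970     3,804.9941
  3     2,250.00     1,749.4226     5,248.2677
  4     2,250.00     1,608.6644     6,434.6577
  5     2,250.00     1,479.2316     7,396.1582
  6     2,250.00     1,360.2130     8,161.2781
  7     2,250.00     1,250.7706     8,755.3941
  8    27,250.00    13,929.3991   111,435.1927
  Σ                 25,349.1639   153,304.9080
P = 25,349.1639; D_Mac = 6.04773 yrs; D_mod = 6.04773/(1+0.0875) = 5.56113 yrs.
ΔP/P ≈ -D_mod · Δy = -5.56113 × (-0.0055) = +0.030586 = +3.0586%.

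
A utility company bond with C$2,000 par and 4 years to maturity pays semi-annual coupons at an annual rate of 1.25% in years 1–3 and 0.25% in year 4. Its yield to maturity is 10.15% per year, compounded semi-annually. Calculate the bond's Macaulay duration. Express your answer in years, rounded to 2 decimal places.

Periodic yield y = 0.05075. Discount each cash flow and weight by its period:
  t   CF        PV=CF/(1+0.05075)^t    t·PV
  1        12.50        11.8963        11.8963
  2        12.50        11.3217        22.6434
  3        12.50        10.7749        32.3246
  4        12.50        10.2545        41.0178
  5        12.50         9.7592        48.7959
  6        12.50         9.2878        55.7269
  7         2.50         1.7678        12.3749
  8     2,002.50     1,347.6507    10,781.2055
  Σ                  1,412.7128    11,005.9852
Price P = Σ PV = 1,412.7128.
Macaulay duration = Σ(t·PV) / P = 11,005.9852 / 1,412.7128 = 7.79067 half-year periods.
In years: 7.79067 / 2 = 3.89534 years.

3.90 years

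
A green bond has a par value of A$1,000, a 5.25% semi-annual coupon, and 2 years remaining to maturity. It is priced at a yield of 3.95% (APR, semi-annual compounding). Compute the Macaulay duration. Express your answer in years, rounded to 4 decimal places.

1.9256 years

Periodic yield y = 0.01975. Discount each cash flow and weight by its period:
  t   CF        PV=CF/(1+0.01975)^t    t·PV
  1        26.25        25.7416        25.7416
  2        26.25        25.2431        50.4861
  3        26.25        24.7542        74.2625
  4     1,026.25       949.0264     3,796.1058
  Σ                  1,024.7653     3,946.5960
Price P = Σ PV = 1,024.7653.
Macaulay duration = Σ(t·PV) / P = 3,946.5960 / 1,024.7653 = 3.85122 half-year periods.
In years: 3.85122 / 2 = 1.92561 years.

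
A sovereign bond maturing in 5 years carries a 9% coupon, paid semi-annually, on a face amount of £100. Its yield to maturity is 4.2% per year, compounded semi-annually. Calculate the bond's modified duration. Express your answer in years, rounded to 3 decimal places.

Periodic yield y = 0.021. First find Macaulay duration:
  t   CF        PV=CF/(1+0.021)^t    t·PV
  1         4.50         4.4074         4.4074
  2         4.50         4.3168         8.6336
  3         4.50         4.2280        12.6840
  4         4.50         4.1410        16.5642
  5         4.50         4.0559        20.2793
  6         4.50         3.9724        23.8347
  7         4.50         3.8907        27.2352
  8         4.50         3.8107        30.4857
  9         4.50         3.7323        33.5910
  10      104.50        84.8905       848.9046
  Σ                    121.4458     1,026.6197
P = 121.4458; Macaulay duration = 1,026.6197 / 121.4458 = 8.45331 half-year periods = 4.22666 years.
Modified duration = D_Mac / (1 + y) = 4.22666 / 1.021 = 4.13972 years.

4.140 years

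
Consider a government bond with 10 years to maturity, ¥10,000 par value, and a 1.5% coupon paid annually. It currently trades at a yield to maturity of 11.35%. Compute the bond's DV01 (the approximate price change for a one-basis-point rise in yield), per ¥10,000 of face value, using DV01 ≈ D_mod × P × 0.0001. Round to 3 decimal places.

¥3.427

Periodic yield y = 0.1135.
  t   CF        PV=CF/(1+0.1135)^t    t·PV
  1       150.00       134.7104       134.7104
  2       150.00       120.9792       241.9585
  3       150.00       108.6477       325.9431
  4       150.00        97.5732       390.2926
  5       150.00        87.6274       438.1372
  6       150.00        78.6955       472.1730
  7       150.00        70.6740       494.7180
  8       150.00        63.4701       507.7612
  9       150.00        57.0006       513.0052
  10   10,150.00     3,463.8879    34,638.8790
  Σ                  4,283.2661    38,157.5783
P = 4,283.2661; D_Mac = 8.90852 yrs; D_mod = 8.00047 yrs.
DV01 ≈ 8.00047 × 4,283.2661 × 0.0001 = 3.426814.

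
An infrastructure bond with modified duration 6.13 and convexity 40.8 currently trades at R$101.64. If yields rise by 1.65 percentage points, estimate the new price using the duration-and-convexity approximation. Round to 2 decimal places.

Duration effect: -D_mod·Δy = -6.13 × (+0.0165) = -0.101145
Convexity effect: ½·C·(Δy)² = 0.5 × 40.8 × (0.0165)² = +0.0055539
ΔP/P ≈ -0.101145 + 0.0055539 = -0.0955911
New price ≈ 101.64 × (1 - 0.0955911) = 91.924120596.

R$91.92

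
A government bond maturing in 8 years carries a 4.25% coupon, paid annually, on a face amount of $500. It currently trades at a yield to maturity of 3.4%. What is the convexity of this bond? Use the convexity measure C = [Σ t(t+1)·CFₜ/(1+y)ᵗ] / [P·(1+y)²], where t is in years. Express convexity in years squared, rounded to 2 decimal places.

With y = 0.034:
  t   CF        PV=CF/(1+0.034)^t    t·PV        t(t+1)·PV
  1        21.25        20.5513        20.5513          41.1025
  2        21.25        19.8755        39.7510         119.2529
  3        21.25        19.2219        57.6658         230.6633
  4        21.25        18.5899        74.3596         371.7978
  5        21.25        17.9786        89.8931         539.3585
  6        21.25        17.3874       104.3247         730.2726
  7        21.25        16.8157       117.7100         941.6797
  8       521.25       398.9163     3,191.3302      28,721.9720
  Σ                    529.3366     3,695.5855      31,696.0992
P = 529.3366.
Convexity = Σ t(t+1)·PV / [P·(1+y)²] = 31,696.0992 / (529.3366 × 1.069156) = 56.00577.

56.01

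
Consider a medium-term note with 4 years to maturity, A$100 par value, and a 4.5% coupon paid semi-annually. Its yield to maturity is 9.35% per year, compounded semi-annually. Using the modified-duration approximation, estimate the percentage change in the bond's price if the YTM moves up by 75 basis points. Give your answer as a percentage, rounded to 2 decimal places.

-2.63%

Periodic yield y = 0.04675. Modified duration first:
  t   CF        PV=CF/(1+0.04675)^t    t·PV
  1         2.25         2.1495         2.1495
  2         2.25         2.0535         4.1070
  3         2.25         1.9618         5.8854
  4         2.25         1.8742         7.4967
  5         2.25         1.7905         8.9524
  6         2.25         1.7105        10.2630
  7         2.25         1.6341        11.4388
  8       102.25        70.9446       567.5571
  Σ                     84.1187       617.8499
P = 84.1187; D_Mac = 7.34498 half-year periods = 3.67249 yrs; D_mod = 3.67249/(1+0.04675) = 3.50847 yrs.
ΔP/P ≈ -D_mod · Δy = -3.50847 × (+0.0075) = -0.026314 = -2.6314%.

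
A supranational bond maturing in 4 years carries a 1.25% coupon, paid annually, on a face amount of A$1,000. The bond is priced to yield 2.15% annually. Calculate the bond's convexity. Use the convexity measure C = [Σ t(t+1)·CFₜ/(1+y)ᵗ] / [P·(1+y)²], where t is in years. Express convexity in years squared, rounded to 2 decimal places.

With y = 0.0215:
  t   CF        PV=CF/(1+0.0215)^t    t·PV        t(t+1)·PV
  1        12.50        12.2369        12.2369          24.4738
  2        12.50        11.9794        23.9587          71.8761
  3        12.50        11.7272        35.1816         140.7266
  4     1,012.50       929.9113     3,719.6454      18,598.2270
  Σ                    965.8548     3,791.0226      18,835.3035
P = 965.8548.
Convexity = Σ t(t+1)·PV / [P·(1+y)²] = 18,835.3035 / (965.8548 × 1.043462) = 18.68891.

18.69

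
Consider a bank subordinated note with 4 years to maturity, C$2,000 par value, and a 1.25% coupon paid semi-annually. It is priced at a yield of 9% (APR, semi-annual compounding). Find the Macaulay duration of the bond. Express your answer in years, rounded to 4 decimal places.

Periodic yield y = 0.045. Discount each cash flow and weight by its period:
  t   CF        PV=CF/(1+0.045)^t    t·PV
  1        12.50        11.9617        11.9617
  2        12.50        11.4466        22.8932
  3        12.50        10.9537        32.8611
  4        12.50        10.4820        41.9281
  5        12.50        10.0306        50.1532
  6        12.50         9.5987        57.5922
  7        12.50         9.1854        64.2975
  8     2,012.50     1,415.1601    11,321.2805
  Σ                  1,488.8188    11,602.9676
Price P = Σ PV = 1,488.8188.
Macaulay duration = Σ(t·PV) / P = 11,602.9676 / 1,488.8188 = 7.79340 half-year periods.
In years: 7.79340 / 2 = 3.89670 years.

3.8967 years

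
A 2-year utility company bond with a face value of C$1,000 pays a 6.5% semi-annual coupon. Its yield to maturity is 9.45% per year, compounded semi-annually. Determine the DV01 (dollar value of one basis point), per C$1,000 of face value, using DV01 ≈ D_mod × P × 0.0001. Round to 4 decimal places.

C$0.1723

Periodic yield y = 0.04725.
  t   CF        PV=CF/(1+0.04725)^t    t·PV
  1        32.50        31.0337        31.0337
  2        32.50        29.6335        59.2670
  3        32.50        28.2965        84.8894
  4     1,032.50       858.3978     3,433.5911
  Σ                    947.3614     3,608.7811
P = 947.3614; D_Mac = 3.80930 half-year periods = 1.90465 yrs; D_mod = 1.81871 yrs.
DV01 ≈ 1.81871 × 947.3614 × 0.0001 = 0.172298.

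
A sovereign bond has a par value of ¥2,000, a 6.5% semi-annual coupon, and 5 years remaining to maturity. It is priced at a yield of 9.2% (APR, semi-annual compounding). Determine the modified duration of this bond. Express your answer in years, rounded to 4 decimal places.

4.1136 years

Periodic yield y = 0.046. First find Macaulay duration:
  t   CF        PV=CF/(1+0.046)^t    t·PV
  1        65.00        62.1415        62.1415
  2        65.00        59.4087       118.8174
  3        65.00        56.7961       170.3882
  4        65.00        54.2983       217.1934
  5        65.00        51.9105       259.5523
  6        65.00        49.6276       297.7656
  7        65.00        47.4451       332.1159
  8        65.00        45.3586       362.8690
  9        65.00        43.3639       390.2750
  10    2,065.00     1,317.0529    13,170.5287
  Σ                  1,787.4032    15,381.6470
P = 1,787.4032; Macaulay duration = 15,381.6470 / 1,787.4032 = 8.60558 half-year periods = 4.30279 years.
Modified duration = D_Mac / (1 + y) = 4.30279 / 1.046 = 4.11357 years.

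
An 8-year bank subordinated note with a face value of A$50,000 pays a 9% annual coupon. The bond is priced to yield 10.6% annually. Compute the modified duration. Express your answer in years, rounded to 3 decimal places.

5.368 years

Periodic yield y = 0.106. First find Macaulay duration:
  t   CF        PV=CF/(1+0.106)^t    t·PV
  1     4,500.00     4,068.7161     4,068.7161
  2     4,500.00     3,678.7668     7,357.5336
  3     4,500.00     3,326.1906     9,978.5718
  4     4,500.00     3,007.4056    12,029.6225
  5     4,500.00     2,719.1732    13,595.8662
  6     4,500.00     2,458.5653    14,751.3919
  7     4,500.00     2,222.9343    15,560.5400
  8    54,500.00    24,341.9568   194,735.6540
  Σ                 45,823.7087   272,077.8962
P = 45,823.7087; Macaulay duration = 272,077.8962 / 45,823.7087 = 5.93749 years.
Modified duration = D_Mac / (1 + y) = 5.93749 / 1.106 = 5.36844 years.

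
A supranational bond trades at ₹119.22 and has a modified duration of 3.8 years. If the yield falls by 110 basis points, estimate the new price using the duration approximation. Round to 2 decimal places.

Duration approximation: ΔP/P ≈ -D_mod · Δy = -3.8 × (-0.011) = +0.041800.
New price ≈ 119.22 × (1 + 0.041800) = 124.203396.

₹124.20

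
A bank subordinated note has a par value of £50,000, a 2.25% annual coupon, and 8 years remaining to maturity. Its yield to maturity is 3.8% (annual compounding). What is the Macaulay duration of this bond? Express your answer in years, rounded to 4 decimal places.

7.3691 years

Periodic yield y = 0.038. Discount each cash flow and weight by its year:
  t   CF        PV=CF/(1+0.038)^t    t·PV
  1     1,125.00     1,083.8150     1,083.8150
  2     1,125.00     1,044.1378     2,088.2756
  3     1,125.00     1,005.9131     3,017.7393
  4     1,125.00       969.0878     3,876.3510
  5     1,125.00       933.6106     4,668.0528
  6     1,125.00       899.4321     5,396.5928
  7     1,125.00       866.5049     6,065.5346
  8    51,125.00    37,936.2582   303,490.0659
  Σ                 44,738.7596   329,686.4271
Price P = Σ PV = 44,738.7596.
Macaulay duration = Σ(t·PV) / P = 329,686.4271 / 44,738.7596 = 7.36915 years.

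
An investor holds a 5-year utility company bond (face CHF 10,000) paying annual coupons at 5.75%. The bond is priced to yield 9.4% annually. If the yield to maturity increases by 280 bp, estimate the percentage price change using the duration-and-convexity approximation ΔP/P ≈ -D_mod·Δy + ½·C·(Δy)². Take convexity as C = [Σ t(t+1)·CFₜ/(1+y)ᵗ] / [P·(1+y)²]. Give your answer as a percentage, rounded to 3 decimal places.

-10.524%

With y = 0.094:
  t   CF        PV=CF/(1+0.094)^t    t·PV        t(t+1)·PV
  1       575.00       525.5941       525.5941       1,051.1883
  2       575.00       480.4334       960.8668       2,882.6005
  3       575.00       439.1530     1,317.4591       5,269.8363
  4       575.00       401.4196     1,605.6783       8,028.3917
  5    10,575.00     6,748.2904    33,741.4522     202,448.7133
  Σ                  8,594.8906    38,151.0506     219,680.7300
P = 8,594.8906; D_Mac = 4.43881 yrs; D_mod = 4.05741 yrs; C = 21.35586.
Duration effect: -4.05741 × (+0.028) = -0.113607
Convexity effect: 0.5 × 21.35586 × (0.028)² = +0.0083715
ΔP/P ≈ -0.113607 + 0.0083715 = -0.105236 = -10.5236%.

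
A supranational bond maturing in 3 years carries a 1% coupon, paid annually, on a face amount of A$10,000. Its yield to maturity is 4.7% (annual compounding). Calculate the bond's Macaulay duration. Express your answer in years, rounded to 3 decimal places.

2.969 years

Periodic yield y = 0.047. Discount each cash flow and weight by its year:
  t   CF        PV=CF/(1+0.047)^t    t·PV
  1       100.00        95.5110        95.5110
  2       100.00        91.2235       182.4470
  3    10,100.00     8,799.9728    26,399.9183
  Σ                  8,986.7072    26,677.8763
Price P = Σ PV = 8,986.7072.
Macaulay duration = Σ(t·PV) / P = 26,677.8763 / 8,986.7072 = 2.96859 years.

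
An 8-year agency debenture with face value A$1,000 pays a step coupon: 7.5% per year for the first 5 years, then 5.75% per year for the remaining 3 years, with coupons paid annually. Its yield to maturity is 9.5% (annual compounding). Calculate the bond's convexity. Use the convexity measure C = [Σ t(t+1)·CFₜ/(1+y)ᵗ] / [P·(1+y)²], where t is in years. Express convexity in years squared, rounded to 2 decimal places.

42.13

With y = 0.095:
  t   CF        PV=CF/(1+0.095)^t    t·PV        t(t+1)·PV
  1        75.00        68.4932        68.4932         136.9863
  2        75.00        62.5508       125.1016         375.3049
  3        75.00        57.1240       171.3721         685.4885
  4        75.00        52.1681       208.6723       1,043.3614
  5        75.00        47.6421       238.2104       1,429.2622
  6        57.50        33.3567       200.1402       1,400.9816
  7        57.50        30.4627       213.2392       1,705.9136
  8     1,057.50       511.6435     4,093.1476      36,838.3287
  Σ                    863.4411     5,318.3766      43,615.6273
P = 863.4411.
Convexity = Σ t(t+1)·PV / [P·(1+y)²] = 43,615.6273 / (863.4411 × 1.199025) = 42.12900.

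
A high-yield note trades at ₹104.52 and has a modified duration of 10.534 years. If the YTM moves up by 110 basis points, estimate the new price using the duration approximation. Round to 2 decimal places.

₹92.41

Duration approximation: ΔP/P ≈ -D_mod · Δy = -10.534 × (+0.011) = -0.115874.
New price ≈ 104.52 × (1 - 0.115874) = 92.40884952.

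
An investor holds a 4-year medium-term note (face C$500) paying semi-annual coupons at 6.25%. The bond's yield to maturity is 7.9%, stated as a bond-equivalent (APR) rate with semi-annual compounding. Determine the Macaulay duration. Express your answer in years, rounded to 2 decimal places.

Periodic yield y = 0.0395. Discount each cash flow and weight by its period:
  t   CF        PV=CF/(1+0.0395)^t    t·PV
  1       15.625        15.0313        15.0313
  2       15.625        14.4601        28.9202
  3       15.625        13.9106        41.7319
  4       15.625        13.3820        53.5281
  5       15.625        12.8735        64.3676
  6       15.625        12.3843        74.3061
  7       15.625        11.9138        83.3963
  8      515.625       378.2144     3,025.7149
  Σ                    472.1700     3,386.9963
Price P = Σ PV = 472.1700.
Macaulay duration = Σ(t·PV) / P = 3,386.9963 / 472.1700 = 7.17326 half-year periods.
In years: 7.17326 / 2 = 3.58663 years.

3.59 years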